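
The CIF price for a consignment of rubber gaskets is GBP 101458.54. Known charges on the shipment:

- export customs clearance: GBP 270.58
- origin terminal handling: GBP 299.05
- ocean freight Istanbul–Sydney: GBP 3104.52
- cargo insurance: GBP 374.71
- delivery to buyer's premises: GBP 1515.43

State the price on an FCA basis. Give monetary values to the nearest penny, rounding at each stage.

Not relevant to the conversion: export clearance — on the seller under both CIF and FCA; already in the CIF price and stays in the FCA price. delivery — on the buyer under both terms; not part of either seller's price.
From CIF to FCA, the seller no longer bears: origin terminal, freight, insurance.
FCA price = 101458.54 − 299.05 − 3104.52 − 374.71 = 97680.26

FCA price: GBP 97680.26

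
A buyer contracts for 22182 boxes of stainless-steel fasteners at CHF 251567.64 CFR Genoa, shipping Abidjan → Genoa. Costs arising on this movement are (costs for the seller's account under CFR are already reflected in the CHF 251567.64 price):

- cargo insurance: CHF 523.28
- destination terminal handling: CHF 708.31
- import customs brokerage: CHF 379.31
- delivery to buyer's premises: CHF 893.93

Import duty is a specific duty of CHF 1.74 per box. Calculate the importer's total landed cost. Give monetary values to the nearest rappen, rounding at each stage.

CFR: the seller pays costs through ocean freight to the destination port, but not insurance.
CIF value = CFR price + insurance = 251567.64 + 523.28 = 252090.92
Import duty = 22182 × 1.74 = 38596.68
Buyer bears: insurance 523.28 + destination terminal 708.31 + brokerage 379.31 + delivery 893.93 + duty 38596.68 = 41101.51
Landed cost = invoice 251567.64 + 41101.51 = 292669.15

Total landed cost: CHF 292669.15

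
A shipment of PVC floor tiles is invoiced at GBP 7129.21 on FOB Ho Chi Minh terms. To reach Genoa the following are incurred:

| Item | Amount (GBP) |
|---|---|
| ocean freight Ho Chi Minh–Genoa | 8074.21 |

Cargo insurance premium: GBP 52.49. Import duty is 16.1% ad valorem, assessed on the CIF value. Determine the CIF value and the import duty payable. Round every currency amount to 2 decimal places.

CIF value: GBP 15255.91; import duty: GBP 2456.20

CIF = FOB price + freight + insurance
CIF = 7129.21 + 8074.21 + 52.49 = 15255.91
Import duty = 15255.91 × 16.1% = 2456.20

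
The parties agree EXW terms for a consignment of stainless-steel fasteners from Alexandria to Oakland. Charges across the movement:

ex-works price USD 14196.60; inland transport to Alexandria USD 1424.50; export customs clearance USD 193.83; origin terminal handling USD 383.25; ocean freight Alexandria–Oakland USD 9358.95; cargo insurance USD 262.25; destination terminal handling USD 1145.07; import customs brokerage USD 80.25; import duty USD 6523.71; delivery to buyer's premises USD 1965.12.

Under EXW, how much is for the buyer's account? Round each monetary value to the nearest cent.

Buyer's account: USD 21336.93

EXW: the seller makes goods available at their premises; the buyer bears all onward costs.
Seller's account: goods 14196.60 = 14196.60
Buyer's account: inland to port 1424.50 + export clearance 193.83 + origin terminal 383.25 + freight 9358.95 + insurance 262.25 + destination terminal 1145.07 + brokerage 80.25 + duty 6523.71 + delivery 1965.12 = 21336.93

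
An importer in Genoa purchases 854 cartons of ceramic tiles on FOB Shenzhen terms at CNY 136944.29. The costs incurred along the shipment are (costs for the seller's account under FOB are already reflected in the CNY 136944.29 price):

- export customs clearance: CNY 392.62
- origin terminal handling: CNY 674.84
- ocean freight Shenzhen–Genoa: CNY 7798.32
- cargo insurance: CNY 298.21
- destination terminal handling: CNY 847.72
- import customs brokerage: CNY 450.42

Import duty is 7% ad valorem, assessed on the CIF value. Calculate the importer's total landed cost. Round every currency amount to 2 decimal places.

Total landed cost: CNY 156491.82

FOB: the seller bears costs until goods are on board at the origin port; the buyer bears freight, insurance and all costs thereafter.
Already in the invoice (seller's account under FOB): export clearance, origin terminal — exclude.
CIF value = FOB price + freight + insurance = 136944.29 + 7798.32 + 298.21 = 145040.82
Import duty = 145040.82 × 7% = 10152.86
Buyer bears: freight 7798.32 + insurance 298.21 + destination terminal 847.72 + brokerage 450.42 + duty 10152.86 = 19547.53
Landed cost = invoice 136944.29 + 19547.53 = 156491.82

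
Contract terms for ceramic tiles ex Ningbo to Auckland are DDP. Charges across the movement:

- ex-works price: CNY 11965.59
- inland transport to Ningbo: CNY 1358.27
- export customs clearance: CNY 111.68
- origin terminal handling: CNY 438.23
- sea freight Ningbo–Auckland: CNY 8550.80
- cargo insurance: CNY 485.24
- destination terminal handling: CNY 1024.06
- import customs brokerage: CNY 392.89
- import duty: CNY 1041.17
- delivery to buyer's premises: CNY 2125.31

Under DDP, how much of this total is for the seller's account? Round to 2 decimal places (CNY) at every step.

Seller's account: CNY 27493.24

DDP: the seller bears all costs including import duty.
Seller's account: goods 11965.59 + inland to port 1358.27 + export clearance 111.68 + origin terminal 438.23 + freight 8550.80 + insurance 485.24 + destination terminal 1024.06 + brokerage 392.89 + duty 1041.17 + delivery 2125.31 = 27493.24
Buyer's account: 0.00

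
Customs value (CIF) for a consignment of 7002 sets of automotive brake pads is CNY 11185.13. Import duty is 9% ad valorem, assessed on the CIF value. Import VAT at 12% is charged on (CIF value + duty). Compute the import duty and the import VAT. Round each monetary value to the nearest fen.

Import duty: CNY 1006.66; import VAT: CNY 1463.01

Import duty = 11185.13 × 9% = 1006.66
VAT base = CIF + duty = 11185.13 + 1006.66 = 12191.79
Import VAT = 12191.79 × 12% = 1463.01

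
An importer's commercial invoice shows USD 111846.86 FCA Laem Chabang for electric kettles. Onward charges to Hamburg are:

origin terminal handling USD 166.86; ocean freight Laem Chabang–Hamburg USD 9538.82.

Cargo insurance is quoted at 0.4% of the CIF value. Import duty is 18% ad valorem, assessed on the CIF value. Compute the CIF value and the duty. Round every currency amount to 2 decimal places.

Let C be the CIF value. C = FCA price + pre-shipment costs + freight + 0.4% × C
C − 0.4% × C = 111846.86 + 166.86 + 9538.82
0.996 × C = 121552.54
C = 121552.54 / 0.996 = 122040.70
Insurance premium = 0.4% × 122040.70 = 488.16
Import duty = 122040.70 × 18% = 21967.33

CIF value: USD 122040.70; import duty: USD 21967.33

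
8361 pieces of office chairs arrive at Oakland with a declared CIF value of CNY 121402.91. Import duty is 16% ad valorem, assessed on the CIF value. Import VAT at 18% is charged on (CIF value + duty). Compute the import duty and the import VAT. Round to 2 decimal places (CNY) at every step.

Import duty = 121402.91 × 16% = 19424.47
VAT base = CIF + duty = 121402.91 + 19424.47 = 140827.38
Import VAT = 140827.38 × 18% = 25348.93

Import duty: CNY 19424.47; import VAT: CNY 25348.93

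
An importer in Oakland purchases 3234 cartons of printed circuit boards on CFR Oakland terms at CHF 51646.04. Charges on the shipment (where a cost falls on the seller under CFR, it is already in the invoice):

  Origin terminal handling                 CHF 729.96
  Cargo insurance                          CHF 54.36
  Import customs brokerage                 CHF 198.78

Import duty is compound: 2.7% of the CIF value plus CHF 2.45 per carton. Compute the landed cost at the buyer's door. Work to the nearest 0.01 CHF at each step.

Total landed cost: CHF 61218.39

CFR: the seller pays costs through ocean freight to the destination port, but not insurance.
Already in the invoice (seller's account under CFR): origin terminal — exclude.
CIF value = CFR price + insurance = 51646.04 + 54.36 = 51700.40
Ad valorem component: 51700.40 × 2.7% = 1395.91
Specific component: 3234 × 2.45 = 7923.30
Import duty = 1395.91 + 7923.30 = 9319.21
Buyer bears: insurance 54.36 + brokerage 198.78 + duty 9319.21 = 9572.35
Landed cost = invoice 51646.04 + 9572.35 = 61218.39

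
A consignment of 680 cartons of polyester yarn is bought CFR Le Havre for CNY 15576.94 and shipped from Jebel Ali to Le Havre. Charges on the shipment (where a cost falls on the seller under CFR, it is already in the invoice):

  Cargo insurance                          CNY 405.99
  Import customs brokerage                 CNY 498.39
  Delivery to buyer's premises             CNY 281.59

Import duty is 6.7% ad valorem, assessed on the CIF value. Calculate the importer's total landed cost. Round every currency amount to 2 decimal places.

CFR: the seller pays costs through ocean freight to the destination port, but not insurance.
CIF value = CFR price + insurance = 15576.94 + 405.99 = 15982.93
Import duty = 15982.93 × 6.7% = 1070.86
Buyer bears: insurance 405.99 + brokerage 498.39 + delivery 281.59 + duty 1070.86 = 2256.83
Landed cost = invoice 15576.94 + 2256.83 = 17833.77

Total landed cost: CNY 17833.77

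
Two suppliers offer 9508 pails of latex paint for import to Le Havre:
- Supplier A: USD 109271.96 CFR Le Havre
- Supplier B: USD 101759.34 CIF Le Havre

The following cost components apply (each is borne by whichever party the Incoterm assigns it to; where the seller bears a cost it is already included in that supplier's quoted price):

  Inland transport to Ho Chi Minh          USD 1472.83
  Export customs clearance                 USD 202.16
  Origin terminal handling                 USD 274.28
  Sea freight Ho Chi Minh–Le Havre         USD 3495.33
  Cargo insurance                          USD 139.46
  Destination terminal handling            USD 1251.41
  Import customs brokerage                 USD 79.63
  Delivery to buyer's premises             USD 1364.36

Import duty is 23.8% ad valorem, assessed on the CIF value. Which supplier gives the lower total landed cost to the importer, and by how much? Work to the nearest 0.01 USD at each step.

Supplier A (CFR):
CIF value = CFR price + insurance = 109271.96 + 139.46 = 109411.42
Import duty = 109411.42 × 23.8% = 26039.92
Buyer bears (A): 139.46 + 1251.41 + 79.63 + 1364.36 = 2834.86
Landed cost (A) = invoice 109271.96 + 2834.86 + duty 26039.92 = 138146.74
Supplier B (CIF):
The CIF price already equals the CIF value: 101759.34
Import duty = 101759.34 × 23.8% = 24218.72
Buyer bears (B): 1251.41 + 79.63 + 1364.36 = 2695.40
Landed cost (B) = invoice 101759.34 + 2695.40 + duty 24218.72 = 128673.46
Difference = |138146.74 − 128673.46| = 9473.28

Supplier B is cheaper by USD 9473.28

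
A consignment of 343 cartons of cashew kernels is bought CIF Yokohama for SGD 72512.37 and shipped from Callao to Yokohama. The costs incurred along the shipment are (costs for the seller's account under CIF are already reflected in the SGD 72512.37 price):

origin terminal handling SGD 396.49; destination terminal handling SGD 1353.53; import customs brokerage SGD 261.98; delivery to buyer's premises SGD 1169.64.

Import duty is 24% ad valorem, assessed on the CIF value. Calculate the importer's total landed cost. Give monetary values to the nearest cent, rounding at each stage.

CIF: the seller pays costs through ocean freight and marine insurance to the destination port.
Already in the invoice (seller's account under CIF): origin terminal — exclude.
The CIF price already equals the CIF value: 72512.37
Import duty = 72512.37 × 24% = 17402.97
Buyer bears: destination terminal 1353.53 + brokerage 261.98 + delivery 1169.64 + duty 17402.97 = 20188.12
Landed cost = invoice 72512.37 + 20188.12 = 92700.49

Total landed cost: SGD 92700.49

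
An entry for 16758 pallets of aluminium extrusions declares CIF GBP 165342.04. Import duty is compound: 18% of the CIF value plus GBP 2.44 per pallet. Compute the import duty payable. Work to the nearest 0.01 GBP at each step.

Ad valorem component: 165342.04 × 18% = 29761.57
Specific component: 16758 × 2.44 = 40889.52
Import duty = 29761.57 + 40889.52 = 70651.09

Import duty: GBP 70651.09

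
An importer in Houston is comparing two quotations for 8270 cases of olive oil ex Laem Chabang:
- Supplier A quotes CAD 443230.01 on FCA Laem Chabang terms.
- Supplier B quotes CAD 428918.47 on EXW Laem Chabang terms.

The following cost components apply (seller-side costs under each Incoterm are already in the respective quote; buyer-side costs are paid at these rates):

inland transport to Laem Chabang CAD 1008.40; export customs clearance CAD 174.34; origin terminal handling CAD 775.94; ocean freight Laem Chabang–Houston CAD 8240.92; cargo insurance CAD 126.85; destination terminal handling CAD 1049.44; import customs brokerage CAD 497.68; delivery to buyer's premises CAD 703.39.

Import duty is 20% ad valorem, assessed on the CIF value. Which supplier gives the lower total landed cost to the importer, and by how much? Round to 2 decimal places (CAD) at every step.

Supplier A (FCA):
CIF value = FCA price + origin terminal + freight + insurance = 443230.01 + 775.94 + 8240.92 + 126.85 = 452373.72
Import duty = 452373.72 × 20% = 90474.74
Buyer bears (A): 775.94 + 8240.92 + 126.85 + 1049.44 + 497.68 + 703.39 = 11394.22
Landed cost (A) = invoice 443230.01 + 11394.22 + duty 90474.74 = 545098.97
Supplier B (EXW):
CIF value = EXW price + inland to port + export clearance + origin terminal + freight + insurance = 428918.47 + 1008.40 + 174.34 + 775.94 + 8240.92 + 126.85 = 439244.92
Import duty = 439244.92 × 20% = 87848.98
Buyer bears (B): 1008.40 + 174.34 + 775.94 + 8240.92 + 126.85 + 1049.44 + 497.68 + 703.39 = 12576.96
Landed cost (B) = invoice 428918.47 + 12576.96 + duty 87848.98 = 529344.41
Difference = |545098.97 − 529344.41| = 15754.56

Supplier B is cheaper by CAD 15754.56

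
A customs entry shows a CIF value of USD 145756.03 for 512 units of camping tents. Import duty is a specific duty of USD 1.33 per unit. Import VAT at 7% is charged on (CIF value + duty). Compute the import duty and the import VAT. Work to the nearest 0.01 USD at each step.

Import duty = 512 × 1.33 = 680.96
VAT base = CIF + duty = 145756.03 + 680.96 = 146436.99
Import VAT = 146436.99 × 7% = 10250.59

Import duty: USD 680.96; import VAT: USD 10250.59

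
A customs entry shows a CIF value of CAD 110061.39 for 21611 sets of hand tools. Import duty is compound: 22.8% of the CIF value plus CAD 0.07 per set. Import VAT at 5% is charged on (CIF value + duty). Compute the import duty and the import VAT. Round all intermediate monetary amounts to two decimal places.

Ad valorem component: 110061.39 × 22.8% = 25094.00
Specific component: 21611 × 0.07 = 1512.77
Import duty = 25094.00 + 1512.77 = 26606.77
VAT base = CIF + duty = 110061.39 + 26606.77 = 136668.16
Import VAT = 136668.16 × 5% = 6833.41

Import duty: CAD 26606.77; import VAT: CAD 6833.41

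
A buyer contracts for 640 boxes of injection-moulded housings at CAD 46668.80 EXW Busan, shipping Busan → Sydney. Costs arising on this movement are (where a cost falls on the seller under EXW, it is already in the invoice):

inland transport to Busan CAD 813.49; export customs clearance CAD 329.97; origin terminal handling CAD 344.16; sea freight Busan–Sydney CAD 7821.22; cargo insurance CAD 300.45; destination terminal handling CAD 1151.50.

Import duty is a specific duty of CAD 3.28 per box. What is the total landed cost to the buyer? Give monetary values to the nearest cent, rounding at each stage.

Total landed cost: CAD 59528.79

EXW: the seller makes goods available at their premises; the buyer bears all onward costs.
CIF value = EXW price + inland to port + export clearance + origin terminal + freight + insurance = 46668.80 + 813.49 + 329.97 + 344.16 + 7821.22 + 300.45 = 56278.09
Import duty = 640 × 3.28 = 2099.20
Buyer bears: inland to port 813.49 + export clearance 329.97 + origin terminal 344.16 + freight 7821.22 + insurance 300.45 + destination terminal 1151.50 + duty 2099.20 = 12859.99
Landed cost = invoice 46668.80 + 12859.99 = 59528.79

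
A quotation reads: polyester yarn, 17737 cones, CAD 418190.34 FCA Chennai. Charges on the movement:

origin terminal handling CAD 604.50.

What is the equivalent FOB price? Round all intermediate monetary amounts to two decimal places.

From FCA to FOB, the seller additionally bears: origin terminal.
FOB price = 418190.34 + 604.50 = 418794.84

FOB price: CAD 418794.84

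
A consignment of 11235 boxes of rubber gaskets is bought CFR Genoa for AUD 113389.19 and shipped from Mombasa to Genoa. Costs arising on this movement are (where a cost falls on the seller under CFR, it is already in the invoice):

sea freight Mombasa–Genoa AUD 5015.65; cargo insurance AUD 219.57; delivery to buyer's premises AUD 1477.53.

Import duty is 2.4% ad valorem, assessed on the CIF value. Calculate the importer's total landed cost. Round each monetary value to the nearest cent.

CFR: the seller pays costs through ocean freight to the destination port, but not insurance.
Already in the invoice (seller's account under CFR): freight — exclude.
CIF value = CFR price + insurance = 113389.19 + 219.57 = 113608.76
Import duty = 113608.76 × 2.4% = 2726.61
Buyer bears: insurance 219.57 + delivery 1477.53 + duty 2726.61 = 4423.71
Landed cost = invoice 113389.19 + 4423.71 = 117812.90

Total landed cost: AUD 117812.90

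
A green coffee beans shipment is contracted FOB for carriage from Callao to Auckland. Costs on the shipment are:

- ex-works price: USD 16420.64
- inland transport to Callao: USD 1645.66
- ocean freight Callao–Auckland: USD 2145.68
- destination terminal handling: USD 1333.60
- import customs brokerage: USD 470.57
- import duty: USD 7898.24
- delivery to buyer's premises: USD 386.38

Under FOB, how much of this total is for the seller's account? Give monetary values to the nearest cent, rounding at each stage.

Seller's account: USD 18066.30

FOB: the seller bears costs until goods are on board at the origin port; the buyer bears freight, insurance and all costs thereafter.
Seller's account: goods 16420.64 + inland to port 1645.66 = 18066.30
Buyer's account: freight 2145.68 + destination terminal 1333.60 + brokerage 470.57 + duty 7898.24 + delivery 386.38 = 12234.47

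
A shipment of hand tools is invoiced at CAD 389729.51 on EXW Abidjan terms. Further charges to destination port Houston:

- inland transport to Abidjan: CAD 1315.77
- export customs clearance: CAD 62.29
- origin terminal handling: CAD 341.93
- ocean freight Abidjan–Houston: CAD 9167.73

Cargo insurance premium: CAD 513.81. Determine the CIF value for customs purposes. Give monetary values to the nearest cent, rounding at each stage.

CIF value: CAD 401131.04

CIF = EXW price + pre-shipment costs + freight + insurance
CIF = 389729.51 + 1315.77 + 62.29 + 341.93 + 9167.73 + 513.81 = 401131.04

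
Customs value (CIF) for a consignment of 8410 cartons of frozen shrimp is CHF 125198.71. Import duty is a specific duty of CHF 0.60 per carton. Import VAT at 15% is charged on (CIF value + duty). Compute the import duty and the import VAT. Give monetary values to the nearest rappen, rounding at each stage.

Import duty = 8410 × 0.60 = 5046.00
VAT base = CIF + duty = 125198.71 + 5046.00 = 130244.71
Import VAT = 130244.71 × 15% = 19536.71

Import duty: CHF 5046.00; import VAT: CHF 19536.71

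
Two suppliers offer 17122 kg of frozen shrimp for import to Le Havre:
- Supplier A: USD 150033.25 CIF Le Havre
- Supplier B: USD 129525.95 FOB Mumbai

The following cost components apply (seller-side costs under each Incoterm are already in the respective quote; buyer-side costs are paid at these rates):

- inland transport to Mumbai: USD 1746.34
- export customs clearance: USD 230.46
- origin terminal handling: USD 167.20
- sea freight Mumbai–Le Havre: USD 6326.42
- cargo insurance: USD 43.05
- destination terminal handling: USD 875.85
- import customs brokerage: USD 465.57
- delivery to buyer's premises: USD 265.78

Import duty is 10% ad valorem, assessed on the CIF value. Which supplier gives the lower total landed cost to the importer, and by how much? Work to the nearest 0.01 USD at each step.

Supplier A (CIF):
The CIF price already equals the CIF value: 150033.25
Import duty = 150033.25 × 10% = 15003.33
Buyer bears (A): 875.85 + 465.57 + 265.78 = 1607.20
Landed cost (A) = invoice 150033.25 + 1607.20 + duty 15003.33 = 166643.78
Supplier B (FOB):
CIF value = FOB price + freight + insurance = 129525.95 + 6326.42 + 43.05 = 135895.42
Import duty = 135895.42 × 10% = 13589.54
Buyer bears (B): 6326.42 + 43.05 + 875.85 + 465.57 + 265.78 = 7976.67
Landed cost (B) = invoice 129525.95 + 7976.67 + duty 13589.54 = 151092.16
Difference = |166643.78 − 151092.16| = 15551.62

Supplier B is cheaper by USD 15551.62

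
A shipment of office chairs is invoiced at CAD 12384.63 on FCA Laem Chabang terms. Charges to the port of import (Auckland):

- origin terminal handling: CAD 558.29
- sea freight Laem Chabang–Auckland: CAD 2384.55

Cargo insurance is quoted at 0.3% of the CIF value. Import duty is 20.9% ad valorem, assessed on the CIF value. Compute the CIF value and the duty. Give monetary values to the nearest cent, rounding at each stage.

CIF value: CAD 15373.59; import duty: CAD 3213.08

Let C be the CIF value. C = FCA price + pre-shipment costs + freight + 0.3% × C
C − 0.3% × C = 12384.63 + 558.29 + 2384.55
0.997 × C = 15327.47
C = 15327.47 / 0.997 = 15373.59
Insurance premium = 0.3% × 15373.59 = 46.12
Import duty = 15373.59 × 20.9% = 3213.08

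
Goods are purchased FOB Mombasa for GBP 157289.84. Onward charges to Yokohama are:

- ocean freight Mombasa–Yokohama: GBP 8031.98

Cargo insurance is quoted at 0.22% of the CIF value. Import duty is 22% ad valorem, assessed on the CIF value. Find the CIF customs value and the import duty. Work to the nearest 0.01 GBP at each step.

CIF value: GBP 165686.33; import duty: GBP 36450.99

Let C be the CIF value. C = FOB price + freight + 0.22% × C
C − 0.22% × C = 157289.84 + 8031.98
0.9978 × C = 165321.82
C = 165321.82 / 0.9978 = 165686.33
Insurance premium = 0.22% × 165686.33 = 364.51
Import duty = 165686.33 × 22% = 36450.99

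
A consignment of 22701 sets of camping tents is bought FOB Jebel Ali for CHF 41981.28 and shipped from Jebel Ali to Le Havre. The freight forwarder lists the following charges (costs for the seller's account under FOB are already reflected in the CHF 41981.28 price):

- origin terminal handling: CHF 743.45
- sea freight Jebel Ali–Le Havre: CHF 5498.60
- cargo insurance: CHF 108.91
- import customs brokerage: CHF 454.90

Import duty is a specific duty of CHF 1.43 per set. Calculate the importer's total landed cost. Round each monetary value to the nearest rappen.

FOB: the seller bears costs until goods are on board at the origin port; the buyer bears freight, insurance and all costs thereafter.
Already in the invoice (seller's account under FOB): origin terminal — exclude.
CIF value = FOB price + freight + insurance = 41981.28 + 5498.60 + 108.91 = 47588.79
Import duty = 22701 × 1.43 = 32462.43
Buyer bears: freight 5498.60 + insurance 108.91 + brokerage 454.90 + duty 32462.43 = 38524.84
Landed cost = invoice 41981.28 + 38524.84 = 80506.12

Total landed cost: CHF 80506.12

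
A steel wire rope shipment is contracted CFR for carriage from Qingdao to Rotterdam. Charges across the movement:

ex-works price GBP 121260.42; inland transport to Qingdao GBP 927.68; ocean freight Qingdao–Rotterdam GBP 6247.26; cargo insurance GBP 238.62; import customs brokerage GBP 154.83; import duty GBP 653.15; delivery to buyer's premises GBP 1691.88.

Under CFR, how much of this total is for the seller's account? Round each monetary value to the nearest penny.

CFR: the seller pays costs through ocean freight to the destination port, but not insurance.
Seller's account: goods 121260.42 + inland to port 927.68 + freight 6247.26 = 128435.36
Buyer's account: insurance 238.62 + brokerage 154.83 + duty 653.15 + delivery 1691.88 = 2738.48

Seller's account: GBP 128435.36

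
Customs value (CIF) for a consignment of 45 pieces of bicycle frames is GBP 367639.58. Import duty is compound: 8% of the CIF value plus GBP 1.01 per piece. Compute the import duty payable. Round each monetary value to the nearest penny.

Ad valorem component: 367639.58 × 8% = 29411.17
Specific component: 45 × 1.01 = 45.45
Import duty = 29411.17 + 45.45 = 29456.62

Import duty: GBP 29456.62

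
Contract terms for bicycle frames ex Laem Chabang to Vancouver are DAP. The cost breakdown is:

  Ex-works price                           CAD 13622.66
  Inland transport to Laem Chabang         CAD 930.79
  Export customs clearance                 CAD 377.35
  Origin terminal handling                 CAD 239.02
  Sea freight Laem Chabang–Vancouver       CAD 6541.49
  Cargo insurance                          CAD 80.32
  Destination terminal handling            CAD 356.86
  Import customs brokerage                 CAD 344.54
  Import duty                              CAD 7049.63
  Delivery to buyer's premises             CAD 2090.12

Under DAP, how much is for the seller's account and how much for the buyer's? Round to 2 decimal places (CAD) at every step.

DAP: the seller bears all costs to the named destination except import duty and clearance.
Seller's account: goods 13622.66 + inland to port 930.79 + export clearance 377.35 + origin terminal 239.02 + freight 6541.49 + insurance 80.32 + destination terminal 356.86 + delivery 2090.12 = 24238.61
Buyer's account: brokerage 344.54 + duty 7049.63 = 7394.17

Seller: CAD 24238.61; buyer: CAD 7394.17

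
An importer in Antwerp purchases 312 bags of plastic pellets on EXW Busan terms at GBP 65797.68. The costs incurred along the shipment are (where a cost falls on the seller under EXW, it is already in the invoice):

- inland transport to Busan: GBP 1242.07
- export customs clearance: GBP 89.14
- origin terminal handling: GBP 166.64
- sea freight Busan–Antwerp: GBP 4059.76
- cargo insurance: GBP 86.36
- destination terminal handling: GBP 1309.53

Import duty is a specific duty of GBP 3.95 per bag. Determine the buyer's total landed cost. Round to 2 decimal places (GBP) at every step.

EXW: the seller makes goods available at their premises; the buyer bears all onward costs.
CIF value = EXW price + inland to port + export clearance + origin terminal + freight + insurance = 65797.68 + 1242.07 + 89.14 + 166.64 + 4059.76 + 86.36 = 71441.65
Import duty = 312 × 3.95 = 1232.40
Buyer bears: inland to port 1242.07 + export clearance 89.14 + origin terminal 166.64 + freight 4059.76 + insurance 86.36 + destination terminal 1309.53 + duty 1232.40 = 8185.90
Landed cost = invoice 65797.68 + 8185.90 = 73983.58

Total landed cost: GBP 73983.58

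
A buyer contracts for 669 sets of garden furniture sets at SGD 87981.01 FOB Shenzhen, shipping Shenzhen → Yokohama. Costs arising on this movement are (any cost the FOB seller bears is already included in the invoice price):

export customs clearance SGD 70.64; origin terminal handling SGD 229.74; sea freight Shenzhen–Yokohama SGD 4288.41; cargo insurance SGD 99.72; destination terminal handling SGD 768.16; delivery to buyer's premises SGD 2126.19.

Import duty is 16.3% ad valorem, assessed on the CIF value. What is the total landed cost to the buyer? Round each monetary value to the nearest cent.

Total landed cost: SGD 110319.66

FOB: the seller bears costs until goods are on board at the origin port; the buyer bears freight, insurance and all costs thereafter.
Already in the invoice (seller's account under FOB): export clearance, origin terminal — exclude.
CIF value = FOB price + freight + insurance = 87981.01 + 4288.41 + 99.72 = 92369.14
Import duty = 92369.14 × 16.3% = 15056.17
Buyer bears: freight 4288.41 + insurance 99.72 + destination terminal 768.16 + delivery 2126.19 + duty 15056.17 = 22338.65
Landed cost = invoice 87981.01 + 22338.65 = 110319.66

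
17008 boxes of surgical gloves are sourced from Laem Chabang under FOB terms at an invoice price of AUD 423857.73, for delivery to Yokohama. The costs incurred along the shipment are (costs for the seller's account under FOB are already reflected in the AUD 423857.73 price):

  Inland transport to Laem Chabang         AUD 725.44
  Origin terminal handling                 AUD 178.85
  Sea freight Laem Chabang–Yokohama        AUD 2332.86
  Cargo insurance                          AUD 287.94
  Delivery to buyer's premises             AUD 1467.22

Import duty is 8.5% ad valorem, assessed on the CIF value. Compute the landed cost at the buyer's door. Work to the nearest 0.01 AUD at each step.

FOB: the seller bears costs until goods are on board at the origin port; the buyer bears freight, insurance and all costs thereafter.
Already in the invoice (seller's account under FOB): inland to port, origin terminal — exclude.
CIF value = FOB price + freight + insurance = 423857.73 + 2332.86 + 287.94 = 426478.53
Import duty = 426478.53 × 8.5% = 36250.68
Buyer bears: freight 2332.86 + insurance 287.94 + delivery 1467.22 + duty 36250.68 = 40338.70
Landed cost = invoice 423857.73 + 40338.70 = 464196.43

Total landed cost: AUD 464196.43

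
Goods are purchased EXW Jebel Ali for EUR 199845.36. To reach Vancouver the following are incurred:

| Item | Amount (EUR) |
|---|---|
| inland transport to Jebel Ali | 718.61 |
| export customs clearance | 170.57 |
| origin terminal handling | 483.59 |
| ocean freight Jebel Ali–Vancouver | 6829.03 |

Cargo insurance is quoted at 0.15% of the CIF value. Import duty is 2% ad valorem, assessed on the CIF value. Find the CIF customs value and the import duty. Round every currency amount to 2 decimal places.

CIF value: EUR 208359.70; import duty: EUR 4167.19

Let C be the CIF value. C = EXW price + pre-shipment costs + freight + 0.15% × C
C − 0.15% × C = 199845.36 + 718.61 + 170.57 + 483.59 + 6829.03
0.9985 × C = 208047.16
C = 208047.16 / 0.9985 = 208359.70
Insurance premium = 0.15% × 208359.70 = 312.54
Import duty = 208359.70 × 2% = 4167.19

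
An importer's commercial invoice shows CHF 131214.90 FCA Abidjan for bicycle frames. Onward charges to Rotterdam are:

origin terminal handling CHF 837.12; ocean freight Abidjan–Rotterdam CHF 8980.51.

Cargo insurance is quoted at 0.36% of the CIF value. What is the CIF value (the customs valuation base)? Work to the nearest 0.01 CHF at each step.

Let C be the CIF value. C = FCA price + pre-shipment costs + freight + 0.36% × C
C − 0.36% × C = 131214.90 + 837.12 + 8980.51
0.9964 × C = 141032.53
C = 141032.53 / 0.9964 = 141542.08
Insurance premium = 0.36% × 141542.08 = 509.55

CIF value: CHF 141542.08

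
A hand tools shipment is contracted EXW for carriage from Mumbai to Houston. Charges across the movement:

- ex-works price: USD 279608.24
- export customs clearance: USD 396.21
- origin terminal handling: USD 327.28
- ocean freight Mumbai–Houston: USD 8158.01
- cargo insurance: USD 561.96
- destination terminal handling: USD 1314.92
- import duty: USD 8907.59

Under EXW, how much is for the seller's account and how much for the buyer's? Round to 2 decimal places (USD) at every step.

Seller: USD 279608.24; buyer: USD 19665.97

EXW: the seller makes goods available at their premises; the buyer bears all onward costs.
Seller's account: goods 279608.24 = 279608.24
Buyer's account: export clearance 396.21 + origin terminal 327.28 + freight 8158.01 + insurance 561.96 + destination terminal 1314.92 + duty 8907.59 = 19665.97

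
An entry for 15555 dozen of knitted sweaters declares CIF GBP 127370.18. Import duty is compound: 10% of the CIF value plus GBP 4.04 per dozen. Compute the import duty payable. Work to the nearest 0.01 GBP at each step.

Import duty: GBP 75579.22

Ad valorem component: 127370.18 × 10% = 12737.02
Specific component: 15555 × 4.04 = 62842.20
Import duty = 12737.02 + 62842.20 = 75579.22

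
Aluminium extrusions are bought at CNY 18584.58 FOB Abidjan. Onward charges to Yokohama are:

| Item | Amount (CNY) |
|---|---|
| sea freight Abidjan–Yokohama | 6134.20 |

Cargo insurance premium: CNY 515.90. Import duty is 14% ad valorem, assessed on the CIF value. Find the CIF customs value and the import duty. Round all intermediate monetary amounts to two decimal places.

CIF value: CNY 25234.68; import duty: CNY 3532.86

CIF = FOB price + freight + insurance
CIF = 18584.58 + 6134.20 + 515.90 = 25234.68
Import duty = 25234.68 × 14% = 3532.86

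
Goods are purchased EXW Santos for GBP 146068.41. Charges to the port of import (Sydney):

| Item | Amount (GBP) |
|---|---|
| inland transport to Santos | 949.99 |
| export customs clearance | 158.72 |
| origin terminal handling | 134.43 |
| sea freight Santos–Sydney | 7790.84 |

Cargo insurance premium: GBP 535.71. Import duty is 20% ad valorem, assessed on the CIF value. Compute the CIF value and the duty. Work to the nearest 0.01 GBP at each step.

CIF value: GBP 155638.10; import duty: GBP 31127.62

CIF = EXW price + pre-shipment costs + freight + insurance
CIF = 146068.41 + 949.99 + 158.72 + 134.43 + 7790.84 + 535.71 = 155638.10
Import duty = 155638.10 × 20% = 31127.62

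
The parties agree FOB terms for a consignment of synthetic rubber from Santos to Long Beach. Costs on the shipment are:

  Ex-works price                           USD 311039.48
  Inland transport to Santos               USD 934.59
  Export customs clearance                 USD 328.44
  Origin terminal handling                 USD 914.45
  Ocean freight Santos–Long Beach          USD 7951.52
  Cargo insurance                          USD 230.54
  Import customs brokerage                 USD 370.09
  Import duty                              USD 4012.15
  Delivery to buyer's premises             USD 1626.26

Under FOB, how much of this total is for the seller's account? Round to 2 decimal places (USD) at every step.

FOB: the seller bears costs until goods are on board at the origin port; the buyer bears freight, insurance and all costs thereafter.
Seller's account: goods 311039.48 + inland to port 934.59 + export clearance 328.44 + origin terminal 914.45 = 313216.96
Buyer's account: freight 7951.52 + insurance 230.54 + brokerage 370.09 + duty 4012.15 + delivery 1626.26 = 14190.56

Seller's account: USD 313216.96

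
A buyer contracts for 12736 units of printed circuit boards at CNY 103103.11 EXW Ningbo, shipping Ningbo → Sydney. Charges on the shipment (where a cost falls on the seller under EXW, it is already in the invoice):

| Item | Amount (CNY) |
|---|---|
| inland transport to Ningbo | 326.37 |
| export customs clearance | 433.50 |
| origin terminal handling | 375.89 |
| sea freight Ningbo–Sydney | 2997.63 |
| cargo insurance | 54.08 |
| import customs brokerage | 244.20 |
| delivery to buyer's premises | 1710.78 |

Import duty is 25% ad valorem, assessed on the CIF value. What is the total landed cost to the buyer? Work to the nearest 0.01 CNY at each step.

EXW: the seller makes goods available at their premises; the buyer bears all onward costs.
CIF value = EXW price + inland to port + export clearance + origin terminal + freight + insurance = 103103.11 + 326.37 + 433.50 + 375.89 + 2997.63 + 54.08 = 107290.58
Import duty = 107290.58 × 25% = 26822.65
Buyer bears: inland to port 326.37 + export clearance 433.50 + origin terminal 375.89 + freight 2997.63 + insurance 54.08 + brokerage 244.20 + delivery 1710.78 + duty 26822.65 = 32965.10
Landed cost = invoice 103103.11 + 32965.10 = 136068.21

Total landed cost: CNY 136068.21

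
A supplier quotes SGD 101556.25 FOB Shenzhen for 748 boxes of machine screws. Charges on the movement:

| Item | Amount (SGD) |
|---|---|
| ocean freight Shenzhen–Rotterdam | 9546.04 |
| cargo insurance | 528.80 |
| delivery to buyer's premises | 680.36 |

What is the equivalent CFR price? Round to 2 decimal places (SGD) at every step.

Not relevant to the conversion: insurance, delivery — on the buyer under both terms; not part of either seller's price.
From FOB to CFR, the seller additionally bears: freight.
CFR price = 101556.25 + 9546.04 = 111102.29

CFR price: SGD 111102.29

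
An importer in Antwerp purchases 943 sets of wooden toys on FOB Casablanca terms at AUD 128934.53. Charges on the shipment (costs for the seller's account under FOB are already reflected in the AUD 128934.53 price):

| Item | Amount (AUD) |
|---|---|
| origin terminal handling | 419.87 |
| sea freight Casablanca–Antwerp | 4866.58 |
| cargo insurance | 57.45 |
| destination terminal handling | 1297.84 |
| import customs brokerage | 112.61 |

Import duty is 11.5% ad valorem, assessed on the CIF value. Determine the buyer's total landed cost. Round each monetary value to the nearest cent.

FOB: the seller bears costs until goods are on board at the origin port; the buyer bears freight, insurance and all costs thereafter.
Already in the invoice (seller's account under FOB): origin terminal — exclude.
CIF value = FOB price + freight + insurance = 128934.53 + 4866.58 + 57.45 = 133858.56
Import duty = 133858.56 × 11.5% = 15393.73
Buyer bears: freight 4866.58 + insurance 57.45 + destination terminal 1297.84 + brokerage 112.61 + duty 15393.73 = 21728.21
Landed cost = invoice 128934.53 + 21728.21 = 150662.74

Total landed cost: AUD 150662.74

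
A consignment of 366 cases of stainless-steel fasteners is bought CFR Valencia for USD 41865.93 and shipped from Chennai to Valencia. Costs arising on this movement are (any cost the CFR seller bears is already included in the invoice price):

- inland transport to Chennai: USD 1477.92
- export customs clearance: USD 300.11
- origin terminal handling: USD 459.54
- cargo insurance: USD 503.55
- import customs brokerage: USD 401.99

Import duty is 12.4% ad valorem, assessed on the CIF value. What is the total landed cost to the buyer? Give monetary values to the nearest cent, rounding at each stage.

Total landed cost: USD 48025.29

CFR: the seller pays costs through ocean freight to the destination port, but not insurance.
Already in the invoice (seller's account under CFR): inland to port, export clearance, origin terminal — exclude.
CIF value = CFR price + insurance = 41865.93 + 503.55 = 42369.48
Import duty = 42369.48 × 12.4% = 5253.82
Buyer bears: insurance 503.55 + brokerage 401.99 + duty 5253.82 = 6159.36
Landed cost = invoice 41865.93 + 6159.36 = 48025.29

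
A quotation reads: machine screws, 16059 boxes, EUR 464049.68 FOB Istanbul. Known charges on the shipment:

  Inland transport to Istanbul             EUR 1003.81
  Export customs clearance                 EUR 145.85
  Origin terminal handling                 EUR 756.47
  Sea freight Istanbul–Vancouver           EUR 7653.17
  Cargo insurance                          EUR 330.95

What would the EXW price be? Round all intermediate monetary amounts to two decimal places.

EXW price: EUR 462143.55

Not relevant to the conversion: freight, insurance — on the buyer under both terms; not part of either seller's price.
From FOB to EXW, the seller no longer bears: inland to port, export clearance, origin terminal.
EXW price = 464049.68 − 1003.81 − 145.85 − 756.47 = 462143.55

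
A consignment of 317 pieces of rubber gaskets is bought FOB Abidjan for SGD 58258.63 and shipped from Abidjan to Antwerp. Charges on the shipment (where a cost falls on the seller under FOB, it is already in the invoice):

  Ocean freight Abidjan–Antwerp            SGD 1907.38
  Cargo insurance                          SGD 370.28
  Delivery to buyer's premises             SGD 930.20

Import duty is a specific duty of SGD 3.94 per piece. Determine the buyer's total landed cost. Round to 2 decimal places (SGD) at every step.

FOB: the seller bears costs until goods are on board at the origin port; the buyer bears freight, insurance and all costs thereafter.
CIF value = FOB price + freight + insurance = 58258.63 + 1907.38 + 370.28 = 60536.29
Import duty = 317 × 3.94 = 1248.98
Buyer bears: freight 1907.38 + insurance 370.28 + delivery 930.20 + duty 1248.98 = 4456.84
Landed cost = invoice 58258.63 + 4456.84 = 62715.47

Total landed cost: SGD 62715.47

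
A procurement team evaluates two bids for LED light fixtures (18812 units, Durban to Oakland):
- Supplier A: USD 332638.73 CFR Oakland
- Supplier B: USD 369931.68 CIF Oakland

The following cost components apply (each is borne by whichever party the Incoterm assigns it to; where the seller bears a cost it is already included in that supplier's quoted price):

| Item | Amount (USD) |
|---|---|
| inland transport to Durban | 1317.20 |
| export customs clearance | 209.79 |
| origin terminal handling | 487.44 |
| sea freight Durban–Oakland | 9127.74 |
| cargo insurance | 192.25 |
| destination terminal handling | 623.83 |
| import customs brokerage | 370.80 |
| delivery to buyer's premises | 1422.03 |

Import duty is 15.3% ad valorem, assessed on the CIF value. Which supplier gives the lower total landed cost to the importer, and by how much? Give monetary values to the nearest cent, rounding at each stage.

Supplier A is cheaper by USD 42777.11

Supplier A (CFR):
CIF value = CFR price + insurance = 332638.73 + 192.25 = 332830.98
Import duty = 332830.98 × 15.3% = 50923.14
Buyer bears (A): 192.25 + 623.83 + 370.80 + 1422.03 = 2608.91
Landed cost (A) = invoice 332638.73 + 2608.91 + duty 50923.14 = 386170.78
Supplier B (CIF):
The CIF price already equals the CIF value: 369931.68
Import duty = 369931.68 × 15.3% = 56599.55
Buyer bears (B): 623.83 + 370.80 + 1422.03 = 2416.66
Landed cost (B) = invoice 369931.68 + 2416.66 + duty 56599.55 = 428947.89
Difference = |386170.78 − 428947.89| = 42777.11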